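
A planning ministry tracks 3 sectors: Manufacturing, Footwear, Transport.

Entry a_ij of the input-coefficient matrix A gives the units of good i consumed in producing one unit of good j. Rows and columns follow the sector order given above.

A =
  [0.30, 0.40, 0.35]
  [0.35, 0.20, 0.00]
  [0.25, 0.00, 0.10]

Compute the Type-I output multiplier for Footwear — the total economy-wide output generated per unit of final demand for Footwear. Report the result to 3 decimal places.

I − A =
  [   0.70    -0.40    -0.35]
  [  -0.35     0.80     0.00]
  [  -0.25     0.00     0.90]
Cofactors of I−A, C_ij = (−1)^(i+j)·(minor ij) (rows/columns in the sector order above):
  C_11 = (0.80)(0.90) − (0.00)(0.00) = 0.7200
  C_12 = −[(-0.35)(0.90) − (0.00)(-0.25)] = 0.3150
  C_13 = (-0.35)(0.00) − (0.80)(-0.25) = 0.2000
  C_21 = −[(-0.40)(0.90) − (-0.35)(0.00)] = 0.3600
  C_22 = (0.70)(0.90) − (-0.35)(-0.25) = 0.5425
  C_23 = −[(0.70)(0.00) − (-0.40)(-0.25)] = 0.1000
  C_31 = (-0.40)(0.00) − (-0.35)(0.80) = 0.2800
  C_32 = −[(0.70)(0.00) − (-0.35)(-0.35)] = 0.1225
  C_33 = (0.70)(0.80) − (-0.40)(-0.35) = 0.4200
det(I−A) = Σ_j (I−A)_1j·C_1j = (0.70)(0.7200) + (-0.40)(0.3150) + (-0.35)(0.2000) = 0.3080
adj(I−A) = Cᵀ =
  [ 0.7200   0.3600   0.2800]
  [ 0.3150   0.5425   0.1225]
  [ 0.2000   0.1000   0.4200]
(I − A)⁻¹ = adj(I−A) / det(I−A) ≈
  [   2.3377     1.1688     0.9091]
  [   1.0227     1.7614     0.3977]
  [   0.6494     0.3247     1.3636]
The output multiplier for sector j is the column-j sum of the Leontief inverse (I − A)⁻¹ = adj(I−A) / det(I−A).
Column F of adj(I−A): (0.3600, 0.5425, 0.1000); det(I−A) = 0.3080.
m_F = (0.3600 + 0.5425 + 0.1000) / 0.3080 = 1.0025 / 0.3080 ≈ 3.255.

m_F = 3.255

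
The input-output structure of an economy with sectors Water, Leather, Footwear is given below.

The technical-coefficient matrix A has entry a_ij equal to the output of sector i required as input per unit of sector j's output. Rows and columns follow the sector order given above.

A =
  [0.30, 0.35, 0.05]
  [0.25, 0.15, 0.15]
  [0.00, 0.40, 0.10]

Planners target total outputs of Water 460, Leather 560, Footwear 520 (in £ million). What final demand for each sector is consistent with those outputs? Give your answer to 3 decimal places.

d_1 = 100.000, d_2 = 283.000, d_3 = 244.000

I − A =
  [   0.70    -0.35    -0.05]
  [  -0.25     0.85    -0.15]
  [   0.00    -0.40     0.90]
d = (I − A) x:
  d_1 = (+0.70)·460 + (-0.35)·560 + (-0.05)·520 = 100.000
  d_2 = (-0.25)·460 + (+0.85)·560 + (-0.15)·520 = 283.000
  d_3 = (+0.00)·460 + (-0.40)·560 + (+0.90)·520 = 244.000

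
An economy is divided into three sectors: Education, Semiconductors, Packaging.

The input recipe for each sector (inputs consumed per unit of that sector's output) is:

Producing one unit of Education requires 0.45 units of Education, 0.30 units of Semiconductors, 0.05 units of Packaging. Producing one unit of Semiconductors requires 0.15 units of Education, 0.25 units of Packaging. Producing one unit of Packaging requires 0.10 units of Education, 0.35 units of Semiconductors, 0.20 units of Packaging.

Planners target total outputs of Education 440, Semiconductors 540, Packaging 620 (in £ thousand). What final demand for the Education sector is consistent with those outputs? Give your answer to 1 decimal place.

I − A =
  [   0.55    -0.15    -0.10]
  [  -0.30     1.00    -0.35]
  [  -0.05    -0.25     0.80]
d = (I − A) x:
  d_E = (+0.55)·440 + (-0.15)·540 + (-0.10)·620 = 99.0
  d_S = (-0.30)·440 + (+1.00)·540 + (-0.35)·620 = 191.0
  d_P = (-0.05)·440 + (-0.25)·540 + (+0.80)·620 = 339.0

d_E = 99.0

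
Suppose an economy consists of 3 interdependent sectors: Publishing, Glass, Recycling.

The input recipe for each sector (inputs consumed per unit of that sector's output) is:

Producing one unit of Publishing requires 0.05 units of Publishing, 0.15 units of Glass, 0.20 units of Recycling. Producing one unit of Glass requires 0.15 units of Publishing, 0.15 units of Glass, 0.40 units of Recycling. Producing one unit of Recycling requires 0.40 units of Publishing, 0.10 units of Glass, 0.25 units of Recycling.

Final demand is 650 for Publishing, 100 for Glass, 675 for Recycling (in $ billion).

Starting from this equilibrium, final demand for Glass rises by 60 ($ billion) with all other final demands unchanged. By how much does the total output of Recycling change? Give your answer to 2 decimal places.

Δx_R = 53.98

I − A =
  [   0.95    -0.15    -0.40]
  [  -0.15     0.85    -0.10]
  [  -0.20    -0.40     0.75]
Cofactors of I−A, C_ij = (−1)^(i+j)·(minor ij) (rows/columns in the sector order above):
  C_11 = (0.85)(0.75) − (-0.10)(-0.40) = 0.5975
  C_12 = −[(-0.15)(0.75) − (-0.10)(-0.20)] = 0.1325
  C_13 = (-0.15)(-0.40) − (0.85)(-0.20) = 0.2300
  C_21 = −[(-0.15)(0.75) − (-0.40)(-0.40)] = 0.2725
  C_22 = (0.95)(0.75) − (-0.40)(-0.20) = 0.6325
  C_23 = −[(0.95)(-0.40) − (-0.15)(-0.20)] = 0.4100
  C_31 = (-0.15)(-0.10) − (-0.40)(0.85) = 0.3550
  C_32 = −[(0.95)(-0.10) − (-0.40)(-0.15)] = 0.1550
  C_33 = (0.95)(0.85) − (-0.15)(-0.15) = 0.7850
det(I−A) = Σ_j (I−A)_1j·C_1j = (0.95)(0.5975) + (-0.15)(0.1325) + (-0.40)(0.2300) = 0.45575
adj(I−A) = Cᵀ =
  [ 0.5975   0.2725   0.3550]
  [ 0.1325   0.6325   0.1550]
  [ 0.2300   0.4100   0.7850]
(I − A)⁻¹ = adj(I−A) / det(I−A) ≈
  [   1.3110     0.5979     0.7789]
  [   0.2907     1.3878     0.3401]
  [   0.5047     0.8996     1.7224]
Δx = (I − A)⁻¹ Δd with Δd having +60 in the Glass component and 0 elsewhere.
So Δx_R = L_RG · (+60), where L_RG = adj(I−A)_RG / det(I−A) = 0.4100 / 0.45575.
Δx_R = 0.4100 × (+60) / 0.45575 = 24.60 / 0.45575 ≈ 53.98.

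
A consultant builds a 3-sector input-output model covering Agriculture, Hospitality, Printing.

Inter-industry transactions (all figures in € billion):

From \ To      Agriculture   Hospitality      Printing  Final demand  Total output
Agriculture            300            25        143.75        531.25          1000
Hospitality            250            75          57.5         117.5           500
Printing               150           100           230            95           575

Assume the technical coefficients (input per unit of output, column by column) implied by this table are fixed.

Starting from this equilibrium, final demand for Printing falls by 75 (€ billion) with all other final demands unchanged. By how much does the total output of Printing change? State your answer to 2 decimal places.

Δx_3 = -150.45

Technical coefficients a_ij = z_ij / X_j:
  a_11 = 300/1000 = 0.30, a_21 = 250/1000 = 0.25, a_31 = 150/1000 = 0.15
  a_12 = 25/500 = 0.05, a_22 = 75/500 = 0.15, a_32 = 100/500 = 0.20
  a_13 = 143.75/575 = 0.25, a_23 = 57.5/575 = 0.10, a_33 = 230/575 = 0.40
I − A =
  [   0.70    -0.05    -0.25]
  [  -0.25     0.85    -0.10]
  [  -0.15    -0.20     0.60]
Cofactors of I−A, C_ij = (−1)^(i+j)·(minor ij) (rows/columns in the sector order above):
  C_11 = (0.85)(0.60) − (-0.10)(-0.20) = 0.4900
  C_12 = −[(-0.25)(0.60) − (-0.10)(-0.15)] = 0.1650
  C_13 = (-0.25)(-0.20) − (0.85)(-0.15) = 0.1775
  C_21 = −[(-0.05)(0.60) − (-0.25)(-0.20)] = 0.0800
  C_22 = (0.70)(0.60) − (-0.25)(-0.15) = 0.3825
  C_23 = −[(0.70)(-0.20) − (-0.05)(-0.15)] = 0.1475
  C_31 = (-0.05)(-0.10) − (-0.25)(0.85) = 0.2175
  C_32 = −[(0.70)(-0.10) − (-0.25)(-0.25)] = 0.1325
  C_33 = (0.70)(0.85) − (-0.05)(-0.25) = 0.5825
det(I−A) = Σ_j (I−A)_1j·C_1j = (0.70)(0.4900) + (-0.05)(0.1650) + (-0.25)(0.1775) = 0.290375
adj(I−A) = Cᵀ =
  [ 0.4900   0.0800   0.2175]
  [ 0.1650   0.3825   0.1325]
  [ 0.1775   0.1475   0.5825]
(I − A)⁻¹ = adj(I−A) / det(I−A) ≈
  [   1.6875     0.2755     0.7490]
  [   0.5682     1.3173     0.4563]
  [   0.6113     0.5080     2.0060]
Δx = (I − A)⁻¹ Δd with Δd having -75 in the Printing component and 0 elsewhere.
So Δx_3 = L_33 · (-75), where L_33 = adj(I−A)_33 / det(I−A) = 0.5825 / 0.290375.
Δx_3 = 0.5825 × (-75) / 0.290375 = -43.6875 / 0.290375 ≈ -150.45.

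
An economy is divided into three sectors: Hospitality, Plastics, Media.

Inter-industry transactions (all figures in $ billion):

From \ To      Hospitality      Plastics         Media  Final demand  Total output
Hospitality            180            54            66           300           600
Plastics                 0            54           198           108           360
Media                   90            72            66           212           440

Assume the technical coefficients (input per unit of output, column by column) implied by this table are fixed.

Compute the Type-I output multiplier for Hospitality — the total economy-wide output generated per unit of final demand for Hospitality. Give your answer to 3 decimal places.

Technical coefficients a_ij = z_ij / X_j:
  a_HH = 180/600 = 0.30, a_PH = 0/600 = 0.00, a_MH = 90/600 = 0.15
  a_HP = 54/360 = 0.15, a_PP = 54/360 = 0.15, a_MP = 72/360 = 0.20
  a_HM = 66/440 = 0.15, a_PM = 198/440 = 0.45, a_MM = 66/440 = 0.15
I − A =
  [   0.70    -0.15    -0.15]
  [   0.00     0.85    -0.45]
  [  -0.15    -0.20     0.85]
Cofactors of I−A, C_ij = (−1)^(i+j)·(minor ij) (rows/columns in the sector order above):
  C_11 = (0.85)(0.85) − (-0.45)(-0.20) = 0.6325
  C_12 = −[(0.00)(0.85) − (-0.45)(-0.15)] = 0.0675
  C_13 = (0.00)(-0.20) − (0.85)(-0.15) = 0.1275
  C_21 = −[(-0.15)(0.85) − (-0.15)(-0.20)] = 0.1575
  C_22 = (0.70)(0.85) − (-0.15)(-0.15) = 0.5725
  C_23 = −[(0.70)(-0.20) − (-0.15)(-0.15)] = 0.1625
  C_31 = (-0.15)(-0.45) − (-0.15)(0.85) = 0.1950
  C_32 = −[(0.70)(-0.45) − (-0.15)(0.00)] = 0.3150
  C_33 = (0.70)(0.85) − (-0.15)(0.00) = 0.5950
det(I−A) = Σ_j (I−A)_1j·C_1j = (0.70)(0.6325) + (-0.15)(0.0675) + (-0.15)(0.1275) = 0.4135
adj(I−A) = Cᵀ =
  [ 0.6325   0.1575   0.1950]
  [ 0.0675   0.5725   0.3150]
  [ 0.1275   0.1625   0.5950]
(I − A)⁻¹ = adj(I−A) / det(I−A) ≈
  [   1.5296     0.3809     0.4716]
  [   0.1632     1.3845     0.7618]
  [   0.3083     0.3930     1.4389]
The output multiplier for sector j is the column-j sum of the Leontief inverse (I − A)⁻¹ = adj(I−A) / det(I−A).
Column H of adj(I−A): (0.6325, 0.0675, 0.1275); det(I−A) = 0.4135.
m_H = (0.6325 + 0.0675 + 0.1275) / 0.4135 = 0.8275 / 0.4135 ≈ 2.001.

m_H = 2.001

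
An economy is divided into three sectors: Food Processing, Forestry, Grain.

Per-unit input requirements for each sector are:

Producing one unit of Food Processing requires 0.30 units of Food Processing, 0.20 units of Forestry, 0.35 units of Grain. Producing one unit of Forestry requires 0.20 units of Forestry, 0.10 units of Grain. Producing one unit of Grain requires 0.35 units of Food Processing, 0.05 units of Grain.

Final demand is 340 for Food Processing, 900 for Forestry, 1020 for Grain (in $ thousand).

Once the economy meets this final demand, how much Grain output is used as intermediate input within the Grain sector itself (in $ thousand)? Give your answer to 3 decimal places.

z_33 = 86.206

I − A =
  [   0.70     0.00    -0.35]
  [  -0.20     0.80     0.00]
  [  -0.35    -0.10     0.95]
Cofactors of I−A, C_ij = (−1)^(i+j)·(minor ij) (rows/columns in the sector order above):
  C_11 = (0.80)(0.95) − (0.00)(-0.10) = 0.7600
  C_12 = −[(-0.20)(0.95) − (0.00)(-0.35)] = 0.1900
  C_13 = (-0.20)(-0.10) − (0.80)(-0.35) = 0.3000
  C_21 = −[(0.00)(0.95) − (-0.35)(-0.10)] = 0.0350
  C_22 = (0.70)(0.95) − (-0.35)(-0.35) = 0.5425
  C_23 = −[(0.70)(-0.10) − (0.00)(-0.35)] = 0.0700
  C_31 = (0.00)(0.00) − (-0.35)(0.80) = 0.2800
  C_32 = −[(0.70)(0.00) − (-0.35)(-0.20)] = 0.0700
  C_33 = (0.70)(0.80) − (0.00)(-0.20) = 0.5600
det(I−A) = Σ_j (I−A)_1j·C_1j = (0.70)(0.7600) + (0.00)(0.1900) + (-0.35)(0.3000) = 0.4270
adj(I−A) = Cᵀ =
  [ 0.7600   0.0350   0.2800]
  [ 0.1900   0.5425   0.0700]
  [ 0.3000   0.0700   0.5600]
(I − A)⁻¹ = adj(I−A) / det(I−A) ≈
  [   1.7799     0.0820     0.6557]
  [   0.4450     1.2705     0.1639]
  [   0.7026     0.1639     1.3115]
First solve x = (I − A)⁻¹ d = adj(I−A)·d / det(I−A); in particular x_3 = (0.3000·340 + 0.0700·900 + 0.5600·1020) / 0.4270 = 736.20 / 0.4270 ≈ 1724.12178.
Intermediate flow from 3 to 3: z_33 = a_33 · x_3 = 0.05 × 736.20 / 0.4270 = 36.81 / 0.4270 ≈ 86.206.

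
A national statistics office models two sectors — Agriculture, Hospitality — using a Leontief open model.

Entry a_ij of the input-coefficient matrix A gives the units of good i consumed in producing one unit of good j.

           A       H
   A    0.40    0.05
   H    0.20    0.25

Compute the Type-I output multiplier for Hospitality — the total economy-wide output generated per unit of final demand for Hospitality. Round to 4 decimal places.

I − A =
  [   0.60    -0.05]
  [  -0.20     0.75]
det(I−A) = (0.60)(0.75) − (-0.05)(-0.20) = 0.4400
adj(I−A) = [[0.75, 0.05], [0.20, 0.60]]
(I − A)⁻¹ = adj(I−A) / det(I−A) ≈
  [   1.70455     0.11364]
  [   0.45455     1.36364]
The output multiplier for sector j is the column-j sum of the Leontief inverse (I − A)⁻¹ = adj(I−A) / det(I−A).
Column H of adj(I−A): (0.05, 0.60); det(I−A) = 0.4400.
m_H = (0.05 + 0.60) / 0.4400 = 0.65 / 0.4400 ≈ 1.4773.

m_H = 1.4773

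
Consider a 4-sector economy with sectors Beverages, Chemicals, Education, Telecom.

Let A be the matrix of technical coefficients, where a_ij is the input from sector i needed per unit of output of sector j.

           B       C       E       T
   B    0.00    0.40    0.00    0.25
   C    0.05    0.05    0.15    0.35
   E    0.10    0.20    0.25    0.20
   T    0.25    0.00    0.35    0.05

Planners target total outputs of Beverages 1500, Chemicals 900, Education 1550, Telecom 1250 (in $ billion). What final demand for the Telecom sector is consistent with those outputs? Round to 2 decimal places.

I − A =
  [   1.00    -0.40     0.00    -0.25]
  [  -0.05     0.95    -0.15    -0.35]
  [  -0.10    -0.20     0.75    -0.20]
  [  -0.25     0.00    -0.35     0.95]
d = (I − A) x:
  d_B = (+1.00)·1500 + (-0.40)·900 + (+0.00)·1550 + (-0.25)·1250 = 827.50
  d_C = (-0.05)·1500 + (+0.95)·900 + (-0.15)·1550 + (-0.35)·1250 = 110.00
  d_E = (-0.10)·1500 + (-0.20)·900 + (+0.75)·1550 + (-0.20)·1250 = 582.50
  d_T = (-0.25)·1500 + (+0.00)·900 + (-0.35)·1550 + (+0.95)·1250 = 270.00

d_T = 270.00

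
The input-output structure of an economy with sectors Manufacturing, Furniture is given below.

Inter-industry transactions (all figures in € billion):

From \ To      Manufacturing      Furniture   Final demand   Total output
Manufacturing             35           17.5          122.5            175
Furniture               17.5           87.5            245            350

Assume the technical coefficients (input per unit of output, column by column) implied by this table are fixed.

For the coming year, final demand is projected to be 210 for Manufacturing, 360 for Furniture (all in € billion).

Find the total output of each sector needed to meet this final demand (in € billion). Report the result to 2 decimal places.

x_1 = 294.96, x_2 = 519.33

Technical coefficients a_ij = z_ij / X_j:
  a_11 = 35/175 = 0.20, a_21 = 17.5/175 = 0.10
  a_12 = 17.5/350 = 0.05, a_22 = 87.5/350 = 0.25
I − A =
  [   0.80    -0.05]
  [  -0.10     0.75]
det(I−A) = (0.80)(0.75) − (-0.05)(-0.10) = 0.5950
adj(I−A) = [[0.75, 0.05], [0.10, 0.80]]
(I − A)⁻¹ = adj(I−A) / det(I−A) ≈
  [   1.2605     0.0840]
  [   0.1681     1.3445]
x = (I − A)⁻¹ d = adj(I−A)·d / det(I−A), with det(I−A) = 0.5950:
  x_1 = (0.75·210 + 0.05·360) / 0.5950 = 175.50 / 0.5950 ≈ 294.96
  x_2 = (0.10·210 + 0.80·360) / 0.5950 = 309.00 / 0.5950 ≈ 519.33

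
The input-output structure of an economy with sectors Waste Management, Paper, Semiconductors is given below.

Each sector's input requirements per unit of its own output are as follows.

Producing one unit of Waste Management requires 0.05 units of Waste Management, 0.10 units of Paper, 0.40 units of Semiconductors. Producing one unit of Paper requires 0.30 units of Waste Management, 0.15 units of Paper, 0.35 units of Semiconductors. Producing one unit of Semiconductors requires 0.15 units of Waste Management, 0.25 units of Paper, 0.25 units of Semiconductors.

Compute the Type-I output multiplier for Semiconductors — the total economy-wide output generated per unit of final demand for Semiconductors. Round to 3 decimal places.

m_3 = 2.979

I − A =
  [   0.95    -0.30    -0.15]
  [  -0.10     0.85    -0.25]
  [  -0.40    -0.35     0.75]
Cofactors of I−A, C_ij = (−1)^(i+j)·(minor ij) (rows/columns in the sector order above):
  C_11 = (0.85)(0.75) − (-0.25)(-0.35) = 0.5500
  C_12 = −[(-0.10)(0.75) − (-0.25)(-0.40)] = 0.1750
  C_13 = (-0.10)(-0.35) − (0.85)(-0.40) = 0.3750
  C_21 = −[(-0.30)(0.75) − (-0.15)(-0.35)] = 0.2775
  C_22 = (0.95)(0.75) − (-0.15)(-0.40) = 0.6525
  C_23 = −[(0.95)(-0.35) − (-0.30)(-0.40)] = 0.4525
  C_31 = (-0.30)(-0.25) − (-0.15)(0.85) = 0.2025
  C_32 = −[(0.95)(-0.25) − (-0.15)(-0.10)] = 0.2525
  C_33 = (0.95)(0.85) − (-0.30)(-0.10) = 0.7775
det(I−A) = Σ_j (I−A)_1j·C_1j = (0.95)(0.5500) + (-0.30)(0.1750) + (-0.15)(0.3750) = 0.41375
adj(I−A) = Cᵀ =
  [ 0.5500   0.2775   0.2025]
  [ 0.1750   0.6525   0.2525]
  [ 0.3750   0.4525   0.7775]
(I − A)⁻¹ = adj(I−A) / det(I−A) ≈
  [   1.3293     0.6707     0.4894]
  [   0.4230     1.5770     0.6103]
  [   0.9063     1.0937     1.8792]
The output multiplier for sector j is the column-j sum of the Leontief inverse (I − A)⁻¹ = adj(I−A) / det(I−A).
Column 3 of adj(I−A): (0.2025, 0.2525, 0.7775); det(I−A) = 0.41375.
m_3 = (0.2025 + 0.2525 + 0.7775) / 0.41375 = 1.2325 / 0.41375 ≈ 2.979.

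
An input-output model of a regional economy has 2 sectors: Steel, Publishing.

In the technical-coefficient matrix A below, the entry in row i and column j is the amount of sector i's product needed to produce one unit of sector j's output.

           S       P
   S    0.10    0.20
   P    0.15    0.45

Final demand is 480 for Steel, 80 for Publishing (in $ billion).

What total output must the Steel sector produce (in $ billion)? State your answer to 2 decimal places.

x_S = 602.15

I − A =
  [   0.90    -0.20]
  [  -0.15     0.55]
det(I−A) = (0.90)(0.55) − (-0.20)(-0.15) = 0.4650
adj(I−A) = [[0.55, 0.20], [0.15, 0.90]]
(I − A)⁻¹ = adj(I−A) / det(I−A) ≈
  [   1.1828     0.4301]
  [   0.3226     1.9355]
x = (I − A)⁻¹ d = adj(I−A)·d / det(I−A), with det(I−A) = 0.4650:
  x_S = (0.55·480 + 0.20·80) / 0.4650 = 280.00 / 0.4650 ≈ 602.15
  x_P = (0.15·480 + 0.90·80) / 0.4650 = 144.00 / 0.4650 ≈ 309.68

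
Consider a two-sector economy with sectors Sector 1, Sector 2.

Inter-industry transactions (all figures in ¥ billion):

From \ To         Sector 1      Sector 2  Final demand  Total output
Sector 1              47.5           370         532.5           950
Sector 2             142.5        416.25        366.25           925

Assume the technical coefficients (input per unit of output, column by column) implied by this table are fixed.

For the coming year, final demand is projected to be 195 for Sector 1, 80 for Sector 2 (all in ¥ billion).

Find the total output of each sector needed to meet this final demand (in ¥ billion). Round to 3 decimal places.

x_1 = 301.081, x_2 = 227.568

Technical coefficients a_ij = z_ij / X_j:
  a_11 = 47.5/950 = 0.05, a_21 = 142.5/950 = 0.15
  a_12 = 370/925 = 0.40, a_22 = 416.25/925 = 0.45
I − A =
  [   0.95    -0.40]
  [  -0.15     0.55]
det(I−A) = (0.95)(0.55) − (-0.40)(-0.15) = 0.4625
adj(I−A) = [[0.55, 0.40], [0.15, 0.95]]
(I − A)⁻¹ = adj(I−A) / det(I−A) ≈
  [   1.1892     0.8649]
  [   0.3243     2.0541]
x = (I − A)⁻¹ d = adj(I−A)·d / det(I−A), with det(I−A) = 0.4625:
  x_1 = (0.55·195 + 0.40·80) / 0.4625 = 139.25 / 0.4625 ≈ 301.081
  x_2 = (0.15·195 + 0.95·80) / 0.4625 = 105.25 / 0.4625 ≈ 227.568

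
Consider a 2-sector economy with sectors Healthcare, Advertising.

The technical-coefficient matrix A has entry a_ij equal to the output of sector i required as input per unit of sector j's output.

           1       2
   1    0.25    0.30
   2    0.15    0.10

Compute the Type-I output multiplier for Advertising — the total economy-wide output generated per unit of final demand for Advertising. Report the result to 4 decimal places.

m_2 = 1.6667

I − A =
  [   0.75    -0.30]
  [  -0.15     0.90]
det(I−A) = (0.75)(0.90) − (-0.30)(-0.15) = 0.6300
adj(I−A) = [[0.90, 0.30], [0.15, 0.75]]
(I − A)⁻¹ = adj(I−A) / det(I−A) ≈
  [   1.42857     0.47619]
  [   0.23810     1.19048]
The output multiplier for sector j is the column-j sum of the Leontief inverse (I − A)⁻¹ = adj(I−A) / det(I−A).
Column 2 of adj(I−A): (0.30, 0.75); det(I−A) = 0.6300.
m_2 = (0.30 + 0.75) / 0.6300 = 1.05 / 0.6300 ≈ 1.6667.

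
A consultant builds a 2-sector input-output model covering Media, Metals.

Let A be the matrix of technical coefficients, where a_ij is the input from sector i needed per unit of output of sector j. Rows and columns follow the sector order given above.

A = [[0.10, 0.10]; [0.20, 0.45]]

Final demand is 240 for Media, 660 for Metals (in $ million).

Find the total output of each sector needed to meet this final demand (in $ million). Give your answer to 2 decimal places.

x_1 = 416.84, x_2 = 1351.58

I − A =
  [   0.90    -0.10]
  [  -0.20     0.55]
det(I−A) = (0.90)(0.55) − (-0.10)(-0.20) = 0.4750
adj(I−A) = [[0.55, 0.10], [0.20, 0.90]]
(I − A)⁻¹ = adj(I−A) / det(I−A) ≈
  [   1.1579     0.2105]
  [   0.4211     1.8947]
x = (I − A)⁻¹ d = adj(I−A)·d / det(I−A), with det(I−A) = 0.4750:
  x_1 = (0.55·240 + 0.10·660) / 0.4750 = 198.00 / 0.4750 ≈ 416.84
  x_2 = (0.20·240 + 0.90·660) / 0.4750 = 642.00 / 0.4750 ≈ 1351.58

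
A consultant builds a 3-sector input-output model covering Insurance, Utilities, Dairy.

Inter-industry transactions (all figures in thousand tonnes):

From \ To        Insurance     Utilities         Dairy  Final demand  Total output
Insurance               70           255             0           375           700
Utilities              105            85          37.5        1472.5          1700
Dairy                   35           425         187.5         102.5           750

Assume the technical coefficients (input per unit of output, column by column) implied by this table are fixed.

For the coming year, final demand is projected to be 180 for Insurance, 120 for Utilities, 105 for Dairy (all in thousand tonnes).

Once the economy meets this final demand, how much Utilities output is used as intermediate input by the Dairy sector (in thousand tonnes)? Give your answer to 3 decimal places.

z_23 = 10.658

Technical coefficients a_ij = z_ij / X_j:
  a_11 = 70/700 = 0.10, a_21 = 105/700 = 0.15, a_31 = 35/700 = 0.05
  a_12 = 255/1700 = 0.15, a_22 = 85/1700 = 0.05, a_32 = 425/1700 = 0.25
  a_13 = 0/750 = 0.00, a_23 = 37.5/750 = 0.05, a_33 = 187.5/750 = 0.25
I − A =
  [   0.90    -0.15     0.00]
  [  -0.15     0.95    -0.05]
  [  -0.05    -0.25     0.75]
Cofactors of I−A, C_ij = (−1)^(i+j)·(minor ij) (rows/columns in the sector order above):
  C_11 = (0.95)(0.75) − (-0.05)(-0.25) = 0.7000
  C_12 = −[(-0.15)(0.75) − (-0.05)(-0.05)] = 0.1150
  C_13 = (-0.15)(-0.25) − (0.95)(-0.05) = 0.0850
  C_21 = −[(-0.15)(0.75) − (0.00)(-0.25)] = 0.1125
  C_22 = (0.90)(0.75) − (0.00)(-0.05) = 0.6750
  C_23 = −[(0.90)(-0.25) − (-0.15)(-0.05)] = 0.2325
  C_31 = (-0.15)(-0.05) − (0.00)(0.95) = 0.0075
  C_32 = −[(0.90)(-0.05) − (0.00)(-0.15)] = 0.0450
  C_33 = (0.90)(0.95) − (-0.15)(-0.15) = 0.8325
det(I−A) = Σ_j (I−A)_1j·C_1j = (0.90)(0.7000) + (-0.15)(0.1150) + (0.00)(0.0850) = 0.61275
adj(I−A) = Cᵀ =
  [ 0.7000   0.1125   0.0075]
  [ 0.1150   0.6750   0.0450]
  [ 0.0850   0.2325   0.8325]
(I − A)⁻¹ = adj(I−A) / det(I−A) ≈
  [   1.1424     0.1836     0.0122]
  [   0.1877     1.1016     0.0734]
  [   0.1387     0.3794     1.3586]
First solve x = (I − A)⁻¹ d = adj(I−A)·d / det(I−A); in particular x_3 = (0.0850·180 + 0.2325·120 + 0.8325·105) / 0.61275 = 130.6125 / 0.61275 ≈ 213.15789.
Intermediate flow from 2 to 3: z_23 = a_23 · x_3 = 0.05 × 130.6125 / 0.61275 = 6.530625 / 0.61275 ≈ 10.658.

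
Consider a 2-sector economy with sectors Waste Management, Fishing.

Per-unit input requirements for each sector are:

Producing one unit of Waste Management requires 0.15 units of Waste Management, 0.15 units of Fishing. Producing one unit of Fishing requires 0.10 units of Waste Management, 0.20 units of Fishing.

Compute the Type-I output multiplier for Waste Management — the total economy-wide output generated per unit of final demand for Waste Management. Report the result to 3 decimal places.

m_W = 1.429

I − A =
  [   0.85    -0.10]
  [  -0.15     0.80]
det(I−A) = (0.85)(0.80) − (-0.10)(-0.15) = 0.6650
adj(I−A) = [[0.80, 0.10], [0.15, 0.85]]
(I − A)⁻¹ = adj(I−A) / det(I−A) ≈
  [   1.2030     0.1504]
  [   0.2256     1.2782]
The output multiplier for sector j is the column-j sum of the Leontief inverse (I − A)⁻¹ = adj(I−A) / det(I−A).
Column W of adj(I−A): (0.80, 0.15); det(I−A) = 0.6650.
m_W = (0.80 + 0.15) / 0.6650 = 0.95 / 0.6650 ≈ 1.429.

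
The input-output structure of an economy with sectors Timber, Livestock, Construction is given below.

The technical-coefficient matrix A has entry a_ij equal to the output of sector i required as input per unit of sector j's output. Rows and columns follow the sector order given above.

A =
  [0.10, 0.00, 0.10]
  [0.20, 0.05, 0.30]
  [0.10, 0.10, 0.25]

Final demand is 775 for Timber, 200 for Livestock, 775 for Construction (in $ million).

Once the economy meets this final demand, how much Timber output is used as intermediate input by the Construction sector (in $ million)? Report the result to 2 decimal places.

z_TC = 127.71

I − A =
  [   0.90     0.00    -0.10]
  [  -0.20     0.95    -0.30]
  [  -0.10    -0.10     0.75]
Cofactors of I−A, C_ij = (−1)^(i+j)·(minor ij) (rows/columns in the sector order above):
  C_11 = (0.95)(0.75) − (-0.30)(-0.10) = 0.6825
  C_12 = −[(-0.20)(0.75) − (-0.30)(-0.10)] = 0.1800
  C_13 = (-0.20)(-0.10) − (0.95)(-0.10) = 0.1150
  C_21 = −[(0.00)(0.75) − (-0.10)(-0.10)] = 0.0100
  C_22 = (0.90)(0.75) − (-0.10)(-0.10) = 0.6650
  C_23 = −[(0.90)(-0.10) − (0.00)(-0.10)] = 0.0900
  C_31 = (0.00)(-0.30) − (-0.10)(0.95) = 0.0950
  C_32 = −[(0.90)(-0.30) − (-0.10)(-0.20)] = 0.2900
  C_33 = (0.90)(0.95) − (0.00)(-0.20) = 0.8550
det(I−A) = Σ_j (I−A)_1j·C_1j = (0.90)(0.6825) + (0.00)(0.1800) + (-0.10)(0.1150) = 0.60275
adj(I−A) = Cᵀ =
  [ 0.6825   0.0100   0.0950]
  [ 0.1800   0.6650   0.2900]
  [ 0.1150   0.0900   0.8550]
(I − A)⁻¹ = adj(I−A) / det(I−A) ≈
  [   1.1323     0.0166     0.1576]
  [   0.2986     1.1033     0.4811]
  [   0.1908     0.1493     1.4185]
First solve x = (I − A)⁻¹ d = adj(I−A)·d / det(I−A); in particular x_C = (0.1150·775 + 0.0900·200 + 0.8550·775) / 0.60275 = 769.75 / 0.60275 ≈ 1277.0635.
Intermediate flow from T to C: z_TC = a_TC · x_C = 0.10 × 769.75 / 0.60275 = 76.975 / 0.60275 ≈ 127.71.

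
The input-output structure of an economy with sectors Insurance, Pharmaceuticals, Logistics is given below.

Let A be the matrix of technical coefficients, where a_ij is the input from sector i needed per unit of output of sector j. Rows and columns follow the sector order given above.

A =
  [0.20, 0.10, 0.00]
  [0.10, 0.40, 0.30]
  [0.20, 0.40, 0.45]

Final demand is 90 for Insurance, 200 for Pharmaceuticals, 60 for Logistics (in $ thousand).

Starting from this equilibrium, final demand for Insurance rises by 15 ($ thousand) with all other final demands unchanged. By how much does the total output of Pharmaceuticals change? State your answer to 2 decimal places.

I − A =
  [   0.80    -0.10     0.00]
  [  -0.10     0.60    -0.30]
  [  -0.20    -0.40     0.55]
Cofactors of I−A, C_ij = (−1)^(i+j)·(minor ij) (rows/columns in the sector order above):
  C_11 = (0.60)(0.55) − (-0.30)(-0.40) = 0.2100
  C_12 = −[(-0.10)(0.55) − (-0.30)(-0.20)] = 0.1150
  C_13 = (-0.10)(-0.40) − (0.60)(-0.20) = 0.1600
  C_21 = −[(-0.10)(0.55) − (0.00)(-0.40)] = 0.0550
  C_22 = (0.80)(0.55) − (0.00)(-0.20) = 0.4400
  C_23 = −[(0.80)(-0.40) − (-0.10)(-0.20)] = 0.3400
  C_31 = (-0.10)(-0.30) − (0.00)(0.60) = 0.0300
  C_32 = −[(0.80)(-0.30) − (0.00)(-0.10)] = 0.2400
  C_33 = (0.80)(0.60) − (-0.10)(-0.10) = 0.4700
det(I−A) = Σ_j (I−A)_1j·C_1j = (0.80)(0.2100) + (-0.10)(0.1150) + (0.00)(0.1600) = 0.1565
adj(I−A) = Cᵀ =
  [ 0.2100   0.0550   0.0300]
  [ 0.1150   0.4400   0.2400]
  [ 0.1600   0.3400   0.4700]
(I − A)⁻¹ = adj(I−A) / det(I−A) ≈
  [   1.3419     0.3514     0.1917]
  [   0.7348     2.8115     1.5335]
  [   1.0224     2.1725     3.0032]
Δx = (I − A)⁻¹ Δd with Δd having +15 in the Insurance component and 0 elsewhere.
So Δx_2 = L_21 · (+15), where L_21 = adj(I−A)_21 / det(I−A) = 0.1150 / 0.1565.
Δx_2 = 0.1150 × (+15) / 0.1565 = 1.725 / 0.1565 ≈ 11.02.

Δx_2 = 11.02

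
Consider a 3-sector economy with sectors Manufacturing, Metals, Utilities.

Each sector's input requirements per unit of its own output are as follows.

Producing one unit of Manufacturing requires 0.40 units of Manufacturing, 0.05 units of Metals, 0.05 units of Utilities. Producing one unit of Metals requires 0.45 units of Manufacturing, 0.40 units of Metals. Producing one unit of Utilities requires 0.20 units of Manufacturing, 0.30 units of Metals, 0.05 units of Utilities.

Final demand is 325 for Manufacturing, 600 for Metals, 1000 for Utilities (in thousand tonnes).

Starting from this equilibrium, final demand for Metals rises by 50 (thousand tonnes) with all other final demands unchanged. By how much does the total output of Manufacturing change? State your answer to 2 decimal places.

I − A =
  [   0.60    -0.45    -0.20]
  [  -0.05     0.60    -0.30]
  [  -0.05     0.00     0.95]
Cofactors of I−A, C_ij = (−1)^(i+j)·(minor ij) (rows/columns in the sector order above):
  C_11 = (0.60)(0.95) − (-0.30)(0.00) = 0.5700
  C_12 = −[(-0.05)(0.95) − (-0.30)(-0.05)] = 0.0625
  C_13 = (-0.05)(0.00) − (0.60)(-0.05) = 0.0300
  C_21 = −[(-0.45)(0.95) − (-0.20)(0.00)] = 0.4275
  C_22 = (0.60)(0.95) − (-0.20)(-0.05) = 0.5600
  C_23 = −[(0.60)(0.00) − (-0.45)(-0.05)] = 0.0225
  C_31 = (-0.45)(-0.30) − (-0.20)(0.60) = 0.2550
  C_32 = −[(0.60)(-0.30) − (-0.20)(-0.05)] = 0.1900
  C_33 = (0.60)(0.60) − (-0.45)(-0.05) = 0.3375
det(I−A) = Σ_j (I−A)_1j·C_1j = (0.60)(0.5700) + (-0.45)(0.0625) + (-0.20)(0.0300) = 0.307875
adj(I−A) = Cᵀ =
  [ 0.5700   0.4275   0.2550]
  [ 0.0625   0.5600   0.1900]
  [ 0.0300   0.0225   0.3375]
(I − A)⁻¹ = adj(I−A) / det(I−A) ≈
  [   1.8514     1.3886     0.8283]
  [   0.2030     1.8189     0.6171]
  [   0.0974     0.0731     1.0962]
Δx = (I − A)⁻¹ Δd with Δd having +50 in the Metals component and 0 elsewhere.
So Δx_1 = L_12 · (+50), where L_12 = adj(I−A)_12 / det(I−A) = 0.4275 / 0.307875.
Δx_1 = 0.4275 × (+50) / 0.307875 = 21.375 / 0.307875 ≈ 69.43.

Δx_1 = 69.43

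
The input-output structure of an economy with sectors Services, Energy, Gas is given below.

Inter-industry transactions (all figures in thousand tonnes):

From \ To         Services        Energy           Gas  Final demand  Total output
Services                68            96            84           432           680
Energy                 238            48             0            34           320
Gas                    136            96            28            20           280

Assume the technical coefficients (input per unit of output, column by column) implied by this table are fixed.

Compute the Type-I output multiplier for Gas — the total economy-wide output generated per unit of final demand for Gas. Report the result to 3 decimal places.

Technical coefficients a_ij = z_ij / X_j:
  a_SS = 68/680 = 0.10, a_ES = 238/680 = 0.35, a_GS = 136/680 = 0.20
  a_SE = 96/320 = 0.30, a_EE = 48/320 = 0.15, a_GE = 96/320 = 0.30
  a_SG = 84/280 = 0.30, a_EG = 0/280 = 0.00, a_GG = 28/280 = 0.10
I − A =
  [   0.90    -0.30    -0.30]
  [  -0.35     0.85     0.00]
  [  -0.20    -0.30     0.90]
Cofactors of I−A, C_ij = (−1)^(i+j)·(minor ij) (rows/columns in the sector order above):
  C_11 = (0.85)(0.90) − (0.00)(-0.30) = 0.7650
  C_12 = −[(-0.35)(0.90) − (0.00)(-0.20)] = 0.3150
  C_13 = (-0.35)(-0.30) − (0.85)(-0.20) = 0.2750
  C_21 = −[(-0.30)(0.90) − (-0.30)(-0.30)] = 0.3600
  C_22 = (0.90)(0.90) − (-0.30)(-0.20) = 0.7500
  C_23 = −[(0.90)(-0.30) − (-0.30)(-0.20)] = 0.3300
  C_31 = (-0.30)(0.00) − (-0.30)(0.85) = 0.2550
  C_32 = −[(0.90)(0.00) − (-0.30)(-0.35)] = 0.1050
  C_33 = (0.90)(0.85) − (-0.30)(-0.35) = 0.6600
det(I−A) = Σ_j (I−A)_1j·C_1j = (0.90)(0.7650) + (-0.30)(0.3150) + (-0.30)(0.2750) = 0.5115
adj(I−A) = Cᵀ =
  [ 0.7650   0.3600   0.2550]
  [ 0.3150   0.7500   0.1050]
  [ 0.2750   0.3300   0.6600]
(I − A)⁻¹ = adj(I−A) / det(I−A) ≈
  [   1.4956     0.7038     0.4985]
  [   0.6158     1.4663     0.2053]
  [   0.5376     0.6452     1.2903]
The output multiplier for sector j is the column-j sum of the Leontief inverse (I − A)⁻¹ = adj(I−A) / det(I−A).
Column G of adj(I−A): (0.2550, 0.1050, 0.6600); det(I−A) = 0.5115.
m_G = (0.2550 + 0.1050 + 0.6600) / 0.5115 = 1.02 / 0.5115 ≈ 1.994.

m_G = 1.994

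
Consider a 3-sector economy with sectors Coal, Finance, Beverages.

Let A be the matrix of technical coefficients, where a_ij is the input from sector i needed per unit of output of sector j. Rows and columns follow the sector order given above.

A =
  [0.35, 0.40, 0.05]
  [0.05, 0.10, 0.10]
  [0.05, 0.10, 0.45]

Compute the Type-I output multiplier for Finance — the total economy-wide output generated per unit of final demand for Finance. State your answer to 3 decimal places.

m_F = 2.219

I − A =
  [   0.65    -0.40    -0.05]
  [  -0.05     0.90    -0.10]
  [  -0.05    -0.10     0.55]
Cofactors of I−A, C_ij = (−1)^(i+j)·(minor ij) (rows/columns in the sector order above):
  C_11 = (0.90)(0.55) − (-0.10)(-0.10) = 0.4850
  C_12 = −[(-0.05)(0.55) − (-0.10)(-0.05)] = 0.0325
  C_13 = (-0.05)(-0.10) − (0.90)(-0.05) = 0.0500
  C_21 = −[(-0.40)(0.55) − (-0.05)(-0.10)] = 0.2250
  C_22 = (0.65)(0.55) − (-0.05)(-0.05) = 0.3550
  C_23 = −[(0.65)(-0.10) − (-0.40)(-0.05)] = 0.0850
  C_31 = (-0.40)(-0.10) − (-0.05)(0.90) = 0.0850
  C_32 = −[(0.65)(-0.10) − (-0.05)(-0.05)] = 0.0675
  C_33 = (0.65)(0.90) − (-0.40)(-0.05) = 0.5650
det(I−A) = Σ_j (I−A)_1j·C_1j = (0.65)(0.4850) + (-0.40)(0.0325) + (-0.05)(0.0500) = 0.29975
adj(I−A) = Cᵀ =
  [ 0.4850   0.2250   0.0850]
  [ 0.0325   0.3550   0.0675]
  [ 0.0500   0.0850   0.5650]
(I − A)⁻¹ = adj(I−A) / det(I−A) ≈
  [   1.6180     0.7506     0.2836]
  [   0.1084     1.1843     0.2252]
  [   0.1668     0.2836     1.8849]
The output multiplier for sector j is the column-j sum of the Leontief inverse (I − A)⁻¹ = adj(I−A) / det(I−A).
Column F of adj(I−A): (0.2250, 0.3550, 0.0850); det(I−A) = 0.29975.
m_F = (0.2250 + 0.3550 + 0.0850) / 0.29975 = 0.665 / 0.29975 ≈ 2.219.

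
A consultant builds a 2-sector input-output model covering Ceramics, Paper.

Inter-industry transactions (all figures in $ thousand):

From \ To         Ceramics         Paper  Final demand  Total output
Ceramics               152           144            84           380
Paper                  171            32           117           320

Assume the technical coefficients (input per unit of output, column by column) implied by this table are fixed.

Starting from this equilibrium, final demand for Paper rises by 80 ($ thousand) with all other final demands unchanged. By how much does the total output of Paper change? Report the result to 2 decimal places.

Δx_2 = 142.22

Technical coefficients a_ij = z_ij / X_j:
  a_11 = 152/380 = 0.40, a_21 = 171/380 = 0.45
  a_12 = 144/320 = 0.45, a_22 = 32/320 = 0.10
I − A =
  [   0.60    -0.45]
  [  -0.45     0.90]
det(I−A) = (0.60)(0.90) − (-0.45)(-0.45) = 0.3375
adj(I−A) = [[0.90, 0.45], [0.45, 0.60]]
(I − A)⁻¹ = adj(I−A) / det(I−A) ≈
  [   2.6667     1.3333]
  [   1.3333     1.7778]
Δx = (I − A)⁻¹ Δd with Δd having +80 in the Paper component and 0 elsewhere.
So Δx_2 = L_22 · (+80), where L_22 = adj(I−A)_22 / det(I−A) = 0.60 / 0.3375.
Δx_2 = 0.60 × (+80) / 0.3375 = 48.00 / 0.3375 ≈ 142.22.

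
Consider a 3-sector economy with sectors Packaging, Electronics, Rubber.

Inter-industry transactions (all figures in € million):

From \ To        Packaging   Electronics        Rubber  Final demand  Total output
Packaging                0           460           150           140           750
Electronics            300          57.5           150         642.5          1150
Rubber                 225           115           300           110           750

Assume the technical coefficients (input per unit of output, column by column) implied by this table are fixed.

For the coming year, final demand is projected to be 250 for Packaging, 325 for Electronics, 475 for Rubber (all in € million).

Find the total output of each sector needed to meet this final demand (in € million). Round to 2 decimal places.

x_P = 959.59, x_E = 1050.68, x_R = 1446.58

Technical coefficients a_ij = z_ij / X_j:
  a_PP = 0/750 = 0.00, a_EP = 300/750 = 0.40, a_RP = 225/750 = 0.30
  a_PE = 460/1150 = 0.40, a_EE = 57.5/1150 = 0.05, a_RE = 115/1150 = 0.10
  a_PR = 150/750 = 0.20, a_ER = 150/750 = 0.20, a_RR = 300/750 = 0.40
I − A =
  [   1.00    -0.40    -0.20]
  [  -0.40     0.95    -0.20]
  [  -0.30    -0.10     0.60]
Cofactors of I−A, C_ij = (−1)^(i+j)·(minor ij) (rows/columns in the sector order above):
  C_11 = (0.95)(0.60) − (-0.20)(-0.10) = 0.5500
  C_12 = −[(-0.40)(0.60) − (-0.20)(-0.30)] = 0.3000
  C_13 = (-0.40)(-0.10) − (0.95)(-0.30) = 0.3250
  C_21 = −[(-0.40)(0.60) − (-0.20)(-0.10)] = 0.2600
  C_22 = (1.00)(0.60) − (-0.20)(-0.30) = 0.5400
  C_23 = −[(1.00)(-0.10) − (-0.40)(-0.30)] = 0.2200
  C_31 = (-0.40)(-0.20) − (-0.20)(0.95) = 0.2700
  C_32 = −[(1.00)(-0.20) − (-0.20)(-0.40)] = 0.2800
  C_33 = (1.00)(0.95) − (-0.40)(-0.40) = 0.7900
det(I−A) = Σ_j (I−A)_1j·C_1j = (1.00)(0.5500) + (-0.40)(0.3000) + (-0.20)(0.3250) = 0.3650
adj(I−A) = Cᵀ =
  [ 0.5500   0.2600   0.2700]
  [ 0.3000   0.5400   0.2800]
  [ 0.3250   0.2200   0.7900]
(I − A)⁻¹ = adj(I−A) / det(I−A) ≈
  [   1.5068     0.7123     0.7397]
  [   0.8219     1.4795     0.7671]
  [   0.8904     0.6027     2.1644]
x = (I − A)⁻¹ d = adj(I−A)·d / det(I−A), with det(I−A) = 0.3650:
  x_P = (0.5500·250 + 0.2600·325 + 0.2700·475) / 0.3650 = 350.25 / 0.3650 ≈ 959.59
  x_E = (0.3000·250 + 0.5400·325 + 0.2800·475) / 0.3650 = 383.50 / 0.3650 ≈ 1050.68
  x_R = (0.3250·250 + 0.2200·325 + 0.7900·475) / 0.3650 = 528.00 / 0.3650 ≈ 1446.58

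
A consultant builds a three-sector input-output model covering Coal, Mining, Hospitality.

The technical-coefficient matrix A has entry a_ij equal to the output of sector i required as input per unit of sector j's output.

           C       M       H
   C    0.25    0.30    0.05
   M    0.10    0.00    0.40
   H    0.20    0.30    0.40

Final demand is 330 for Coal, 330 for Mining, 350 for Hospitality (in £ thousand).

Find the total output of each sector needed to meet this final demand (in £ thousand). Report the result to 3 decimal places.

x_C = 920.881, x_M = 972.757, x_H = 1376.672

I − A =
  [   0.75    -0.30    -0.05]
  [  -0.10     1.00    -0.40]
  [  -0.20    -0.30     0.60]
Cofactors of I−A, C_ij = (−1)^(i+j)·(minor ij) (rows/columns in the sector order above):
  C_11 = (1.00)(0.60) − (-0.40)(-0.30) = 0.4800
  C_12 = −[(-0.10)(0.60) − (-0.40)(-0.20)] = 0.1400
  C_13 = (-0.10)(-0.30) − (1.00)(-0.20) = 0.2300
  C_21 = −[(-0.30)(0.60) − (-0.05)(-0.30)] = 0.1950
  C_22 = (0.75)(0.60) − (-0.05)(-0.20) = 0.4400
  C_23 = −[(0.75)(-0.30) − (-0.30)(-0.20)] = 0.2850
  C_31 = (-0.30)(-0.40) − (-0.05)(1.00) = 0.1700
  C_32 = −[(0.75)(-0.40) − (-0.05)(-0.10)] = 0.3050
  C_33 = (0.75)(1.00) − (-0.30)(-0.10) = 0.7200
det(I−A) = Σ_j (I−A)_1j·C_1j = (0.75)(0.4800) + (-0.30)(0.1400) + (-0.05)(0.2300) = 0.3065
adj(I−A) = Cᵀ =
  [ 0.4800   0.1950   0.1700]
  [ 0.1400   0.4400   0.3050]
  [ 0.2300   0.2850   0.7200]
(I − A)⁻¹ = adj(I−A) / det(I−A) ≈
  [   1.5661     0.6362     0.5546]
  [   0.4568     1.4356     0.9951]
  [   0.7504     0.9299     2.3491]
x = (I − A)⁻¹ d = adj(I−A)·d / det(I−A), with det(I−A) = 0.3065:
  x_C = (0.4800·330 + 0.1950·330 + 0.1700·350) / 0.3065 = 282.25 / 0.3065 ≈ 920.881
  x_M = (0.1400·330 + 0.4400·330 + 0.3050·350) / 0.3065 = 298.15 / 0.3065 ≈ 972.757
  x_H = (0.2300·330 + 0.2850·330 + 0.7200·350) / 0.3065 = 421.95 / 0.3065 ≈ 1376.672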